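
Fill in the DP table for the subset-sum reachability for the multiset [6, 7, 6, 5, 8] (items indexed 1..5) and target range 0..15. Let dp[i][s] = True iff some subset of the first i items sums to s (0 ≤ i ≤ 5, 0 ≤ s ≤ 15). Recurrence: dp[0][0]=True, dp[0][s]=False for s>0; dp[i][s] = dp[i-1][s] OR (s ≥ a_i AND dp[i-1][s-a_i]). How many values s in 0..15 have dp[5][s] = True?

10

i\s   0   1   2   3   4   5   6   7   8   9  10  11  12  13  14  15
  0   T   F   F   F   F   F   F   F   F   F   F   F   F   F   F   F
  1   T   F   F   F   F   F   T   F   F   F   F   F   F   F   F   F
  2   T   F   F   F   F   F   T   T   F   F   F   F   F   T   F   F
  3   T   F   F   F   F   F   T   T   F   F   F   F   T   T   F   F
  4   T   F   F   F   F   T   T   T   F   F   F   T   T   T   F   F
  5   T   F   F   F   F   T   T   T   T   F   F   T   T   T   T   T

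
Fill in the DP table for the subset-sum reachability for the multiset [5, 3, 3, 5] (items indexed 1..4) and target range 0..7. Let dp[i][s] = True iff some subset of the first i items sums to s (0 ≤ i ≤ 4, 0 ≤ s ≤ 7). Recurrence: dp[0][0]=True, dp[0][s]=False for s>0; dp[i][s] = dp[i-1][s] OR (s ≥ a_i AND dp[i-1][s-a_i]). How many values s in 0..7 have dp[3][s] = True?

4

i\s   0   1   2   3   4   5   6   7
  0   T   F   F   F   F   F   F   F
  1   T   F   F   F   F   T   F   F
  2   T   F   F   T   F   T   F   F
  3   T   F   F   T   F   T   T   F
  4   T   F   F   T   F   T   T   F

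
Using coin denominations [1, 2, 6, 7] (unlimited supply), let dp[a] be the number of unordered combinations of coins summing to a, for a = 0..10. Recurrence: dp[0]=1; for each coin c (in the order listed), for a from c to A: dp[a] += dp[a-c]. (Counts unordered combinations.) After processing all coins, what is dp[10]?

after  coin     0     1     2     3     4     5     6     7     8     9    10
          1     1     1     1     1     1     1     1     1     1     1     1
          2     1     1     2     2     3     3     4     4     5     5     6
          6     1     1     2     2     3     3     5     5     7     7     9
          7     1     1     2     2     3     3     5     6     8     9    11

11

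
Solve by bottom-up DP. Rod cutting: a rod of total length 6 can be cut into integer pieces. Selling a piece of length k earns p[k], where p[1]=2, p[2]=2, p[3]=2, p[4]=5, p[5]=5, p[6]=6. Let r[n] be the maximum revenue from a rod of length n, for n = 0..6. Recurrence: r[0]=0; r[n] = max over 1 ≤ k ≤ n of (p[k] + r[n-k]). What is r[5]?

   n    0    1    2    3    4    5    6
r[n]    0    2    4    6    8   10   12

10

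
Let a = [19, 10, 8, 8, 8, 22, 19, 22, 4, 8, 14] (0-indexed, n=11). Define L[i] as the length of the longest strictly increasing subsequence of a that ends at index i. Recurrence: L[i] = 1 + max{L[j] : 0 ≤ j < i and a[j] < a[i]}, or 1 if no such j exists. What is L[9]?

   i    0    1    2    3    4    5    6    7    8    9   10
a[i]   19   10    8    8    8   22   19   22    4    8   14
L[i]    1    1    1    1    1    2    2    3    1    2    3

2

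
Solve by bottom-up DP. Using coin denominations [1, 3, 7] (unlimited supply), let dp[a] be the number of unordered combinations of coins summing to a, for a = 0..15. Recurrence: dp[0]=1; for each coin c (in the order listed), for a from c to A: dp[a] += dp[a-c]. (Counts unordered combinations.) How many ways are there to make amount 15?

10

after  coin     0     1     2     3     4     5     6     7     8     9    10    11    12    13    14    15
          1     1     1     1     1     1     1     1     1     1     1     1     1     1     1     1     1
          3     1     1     1     2     2     2     3     3     3     4     4     4     5     5     5     6
          7     1     1     1     2     2     2     3     4     4     5     6     6     7     8     9    10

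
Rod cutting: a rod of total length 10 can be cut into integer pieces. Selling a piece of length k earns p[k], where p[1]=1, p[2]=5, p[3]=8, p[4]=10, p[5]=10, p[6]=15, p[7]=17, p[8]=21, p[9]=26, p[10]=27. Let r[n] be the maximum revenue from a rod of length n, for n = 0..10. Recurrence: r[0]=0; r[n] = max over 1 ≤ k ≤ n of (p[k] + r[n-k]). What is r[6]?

16

   n    0    1    2    3    4    5    6    7    8    9   10
r[n]    0    1    5    8   10   13   16   18   21   26   27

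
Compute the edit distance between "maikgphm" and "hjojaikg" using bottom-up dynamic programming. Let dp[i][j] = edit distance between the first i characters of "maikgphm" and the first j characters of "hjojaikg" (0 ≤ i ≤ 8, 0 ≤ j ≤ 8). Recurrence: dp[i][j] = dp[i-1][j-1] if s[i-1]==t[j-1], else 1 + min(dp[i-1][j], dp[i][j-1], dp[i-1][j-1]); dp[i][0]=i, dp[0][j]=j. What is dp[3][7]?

5

   ''  h  j  o  j  a  i  k  g
''  0  1  2  3  4  5  6  7  8
 m  1  1  2  3  4  5  6  7  8
 a  2  2  2  3  4  4  5  6  7
 i  3  3  3  3  4  5  4  5  6
 k  4  4  4  4  4  5  5  4  5
 g  5  5  5  5  5  5  6  5  4
 p  6  6  6  6  6  6  6  6  5
 h  7  6  7  7  7  7  7  7  6
 m  8  7  7  8  8  8  8  8  7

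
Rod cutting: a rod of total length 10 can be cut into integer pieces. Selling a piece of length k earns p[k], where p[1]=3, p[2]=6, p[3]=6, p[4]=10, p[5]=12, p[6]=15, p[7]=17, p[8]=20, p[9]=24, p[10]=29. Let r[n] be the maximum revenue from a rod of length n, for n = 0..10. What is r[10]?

30

   n    0    1    2    3    4    5    6    7    8    9   10
r[n]    0    3    6    9   12   15   18   21   24   27   30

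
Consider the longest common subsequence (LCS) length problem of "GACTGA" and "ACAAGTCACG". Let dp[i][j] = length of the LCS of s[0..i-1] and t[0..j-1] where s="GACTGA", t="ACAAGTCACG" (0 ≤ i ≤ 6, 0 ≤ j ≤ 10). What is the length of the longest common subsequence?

   ''  A  C  A  A  G  T  C  A  C  G
''  0  0  0  0  0  0  0  0  0  0  0
 G  0  0  0  0  0  1  1  1  1  1  1
 A  0  1  1  1  1  1  1  1  2  2  2
 C  0  1  2  2  2  2  2  2  2  3  3
 T  0  1  2  2  2  2  3  3  3  3  3
 G  0  1  2  2  2  3  3  3  3  3  4
 A  0  1  2  3  3  3  3  3  4  4  4

4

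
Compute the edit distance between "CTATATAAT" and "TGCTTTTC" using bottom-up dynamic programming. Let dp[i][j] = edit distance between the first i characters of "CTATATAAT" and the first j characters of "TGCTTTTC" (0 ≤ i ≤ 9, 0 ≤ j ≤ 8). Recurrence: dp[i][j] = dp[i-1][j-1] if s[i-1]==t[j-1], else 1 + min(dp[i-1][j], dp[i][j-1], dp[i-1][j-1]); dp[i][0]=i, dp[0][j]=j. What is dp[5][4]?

4

   ''  T  G  C  T  T  T  T  C
''  0  1  2  3  4  5  6  7  8
 C  1  1  2  2  3  4  5  6  7
 T  2  1  2  3  2  3  4  5  6
 A  3  2  2  3  3  3  4  5  6
 T  4  3  3  3  3  3  3  4  5
 A  5  4  4  4  4  4  4  4  5
 T  6  5  5  5  4  4  4  4  5
 A  7  6  6  6  5  5  5  5  5
 A  8  7  7  7  6  6  6  6  6
 T  9  8  8  8  7  6  6  6  7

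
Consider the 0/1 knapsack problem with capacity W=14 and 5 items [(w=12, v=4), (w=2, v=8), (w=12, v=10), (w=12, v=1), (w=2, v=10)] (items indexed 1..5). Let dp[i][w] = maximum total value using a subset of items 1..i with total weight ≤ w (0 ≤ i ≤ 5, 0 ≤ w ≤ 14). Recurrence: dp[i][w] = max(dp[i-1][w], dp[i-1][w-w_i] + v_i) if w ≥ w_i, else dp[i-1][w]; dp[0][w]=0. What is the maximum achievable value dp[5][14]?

i\w   0   1   2   3   4   5   6   7   8   9  10  11  12  13  14
  0   0   0   0   0   0   0   0   0   0   0   0   0   0   0   0
  1   0   0   0   0   0   0   0   0   0   0   0   0   4   4   4
  2   0   0   8   8   8   8   8   8   8   8   8   8   8   8  12
  3   0   0   8   8   8   8   8   8   8   8   8   8  10  10  18
  4   0   0   8   8   8   8   8   8   8   8   8   8  10  10  18
  5   0   0  10  10  18  18  18  18  18  18  18  18  18  18  20

20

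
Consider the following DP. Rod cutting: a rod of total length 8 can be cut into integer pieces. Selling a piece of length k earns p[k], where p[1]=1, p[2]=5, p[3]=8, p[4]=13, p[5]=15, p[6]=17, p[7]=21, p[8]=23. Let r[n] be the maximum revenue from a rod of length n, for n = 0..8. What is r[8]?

26

   n    0    1    2    3    4    5    6    7    8
r[n]    0    1    5    8   13   15   18   21   26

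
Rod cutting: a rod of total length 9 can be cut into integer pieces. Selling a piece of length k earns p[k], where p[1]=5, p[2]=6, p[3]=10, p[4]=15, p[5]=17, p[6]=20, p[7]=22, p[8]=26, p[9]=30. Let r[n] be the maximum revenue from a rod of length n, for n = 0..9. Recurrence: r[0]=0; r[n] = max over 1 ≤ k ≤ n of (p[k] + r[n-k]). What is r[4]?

20

   n    0    1    2    3    4    5    6    7    8    9
r[n]    0    5   10   15   20   25   30   35   40   45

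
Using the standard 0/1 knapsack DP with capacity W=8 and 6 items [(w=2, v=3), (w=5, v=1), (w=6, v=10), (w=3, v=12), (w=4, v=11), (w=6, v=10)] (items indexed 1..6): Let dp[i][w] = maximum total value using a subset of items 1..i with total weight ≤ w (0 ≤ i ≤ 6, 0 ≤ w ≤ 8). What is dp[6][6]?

15

i\w   0   1   2   3   4   5   6   7   8
  0   0   0   0   0   0   0   0   0   0
  1   0   0   3   3   3   3   3   3   3
  2   0   0   3   3   3   3   3   4   4
  3   0   0   3   3   3   3  10  10  13
  4   0   0   3  12  12  15  15  15  15
  5   0   0   3  12  12  15  15  23  23
  6   0   0   3  12  12  15  15  23  23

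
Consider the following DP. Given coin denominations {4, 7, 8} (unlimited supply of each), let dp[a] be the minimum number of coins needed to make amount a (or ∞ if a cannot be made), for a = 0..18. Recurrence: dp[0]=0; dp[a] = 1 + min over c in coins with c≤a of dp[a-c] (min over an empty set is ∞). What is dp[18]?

3

 a  0  1  2  3  4  5  6  7  8  9 10 11 12 13 14 15 16 17 18
dp  0  -  -  -  1  -  -  1  1  -  -  2  2  -  2  2  2  -  3
(- denotes ∞ / unreachable)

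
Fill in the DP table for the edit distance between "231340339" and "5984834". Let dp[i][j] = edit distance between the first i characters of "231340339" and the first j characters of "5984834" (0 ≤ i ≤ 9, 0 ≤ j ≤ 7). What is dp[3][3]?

3

   ''  5  9  8  4  8  3  4
''  0  1  2  3  4  5  6  7
 2  1  1  2  3  4  5  6  7
 3  2  2  2  3  4  5  5  6
 1  3  3  3  3  4  5  6  6
 3  4  4  4  4  4  5  5  6
 4  5  5  5  5  4  5  6  5
 0  6  6  6  6  5  5  6  6
 3  7  7  7  7  6  6  5  6
 3  8  8  8  8  7  7  6  6
 9  9  9  8  9  8  8  7  7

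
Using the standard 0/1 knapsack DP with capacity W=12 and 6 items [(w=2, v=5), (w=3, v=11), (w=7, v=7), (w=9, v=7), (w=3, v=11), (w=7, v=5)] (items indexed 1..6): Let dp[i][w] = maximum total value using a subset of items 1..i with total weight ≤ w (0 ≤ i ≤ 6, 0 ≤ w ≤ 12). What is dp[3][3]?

i\w   0   1   2   3   4   5   6   7   8   9  10  11  12
  0   0   0   0   0   0   0   0   0   0   0   0   0   0
  1   0   0   5   5   5   5   5   5   5   5   5   5   5
  2   0   0   5  11  11  16  16  16  16  16  16  16  16
  3   0   0   5  11  11  16  16  16  16  16  18  18  23
  4   0   0   5  11  11  16  16  16  16  16  18  18  23
  5   0   0   5  11  11  16  22  22  27  27  27  27  27
  6   0   0   5  11  11  16  22  22  27  27  27  27  27

11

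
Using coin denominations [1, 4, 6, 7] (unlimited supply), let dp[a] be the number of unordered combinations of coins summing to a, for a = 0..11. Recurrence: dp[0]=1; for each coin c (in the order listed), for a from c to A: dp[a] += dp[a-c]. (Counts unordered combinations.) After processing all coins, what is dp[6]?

3

after  coin     0     1     2     3     4     5     6     7     8     9    10    11
          1     1     1     1     1     1     1     1     1     1     1     1     1
          4     1     1     1     1     2     2     2     2     3     3     3     3
          6     1     1     1     1     2     2     3     3     4     4     5     5
          7     1     1     1     1     2     2     3     4     5     5     6     7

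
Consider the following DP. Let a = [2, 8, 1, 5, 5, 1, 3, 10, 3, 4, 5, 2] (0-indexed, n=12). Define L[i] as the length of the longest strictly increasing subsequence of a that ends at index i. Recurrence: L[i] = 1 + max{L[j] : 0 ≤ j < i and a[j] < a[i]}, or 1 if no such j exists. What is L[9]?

   i    0    1    2    3    4    5    6    7    8    9   10   11
a[i]    2    8    1    5    5    1    3   10    3    4    5    2
L[i]    1    2    1    2    2    1    2    3    2    3    4    2

3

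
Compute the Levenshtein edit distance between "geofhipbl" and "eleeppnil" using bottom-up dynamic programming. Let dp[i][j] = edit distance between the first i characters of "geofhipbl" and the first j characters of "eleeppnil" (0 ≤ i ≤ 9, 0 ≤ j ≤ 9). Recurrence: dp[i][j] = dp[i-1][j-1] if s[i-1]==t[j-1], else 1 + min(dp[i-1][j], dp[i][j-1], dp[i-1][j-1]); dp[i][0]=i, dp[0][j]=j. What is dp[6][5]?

   ''  e  l  e  e  p  p  n  i  l
''  0  1  2  3  4  5  6  7  8  9
 g  1  1  2  3  4  5  6  7  8  9
 e  2  1  2  2  3  4  5  6  7  8
 o  3  2  2  3  3  4  5  6  7  8
 f  4  3  3  3  4  4  5  6  7  8
 h  5  4  4  4  4  5  5  6  7  8
 i  6  5  5  5  5  5  6  6  6  7
 p  7  6  6  6  6  5  5  6  7  7
 b  8  7  7  7  7  6  6  6  7  8
 l  9  8  7  8  8  7  7  7  7  7

5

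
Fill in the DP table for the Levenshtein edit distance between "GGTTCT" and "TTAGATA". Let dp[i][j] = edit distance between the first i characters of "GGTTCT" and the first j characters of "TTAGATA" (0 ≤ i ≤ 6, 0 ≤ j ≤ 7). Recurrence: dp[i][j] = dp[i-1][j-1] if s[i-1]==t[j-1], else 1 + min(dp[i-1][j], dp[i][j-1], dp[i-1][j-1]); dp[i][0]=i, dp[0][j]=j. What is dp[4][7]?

   ''  T  T  A  G  A  T  A
''  0  1  2  3  4  5  6  7
 G  1  1  2  3  3  4  5  6
 G  2  2  2  3  3  4  5  6
 T  3  2  2  3  4  4  4  5
 T  4  3  2  3  4  5  4  5
 C  5  4  3  3  4  5  5  5
 T  6  5  4  4  4  5  5  6

5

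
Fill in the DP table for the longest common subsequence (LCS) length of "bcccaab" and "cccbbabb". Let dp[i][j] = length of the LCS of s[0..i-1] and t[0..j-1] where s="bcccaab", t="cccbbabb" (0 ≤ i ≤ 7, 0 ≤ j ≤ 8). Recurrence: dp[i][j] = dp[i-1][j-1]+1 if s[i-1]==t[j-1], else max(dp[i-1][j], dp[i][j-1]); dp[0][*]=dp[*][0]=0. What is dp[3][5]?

2

   ''  c  c  c  b  b  a  b  b
''  0  0  0  0  0  0  0  0  0
 b  0  0  0  0  1  1  1  1  1
 c  0  1  1  1  1  1  1  1  1
 c  0  1  2  2  2  2  2  2  2
 c  0  1  2  3  3  3  3  3  3
 a  0  1  2  3  3  3  4  4  4
 a  0  1  2  3  3  3  4  4  4
 b  0  1  2  3  4  4  4  5  5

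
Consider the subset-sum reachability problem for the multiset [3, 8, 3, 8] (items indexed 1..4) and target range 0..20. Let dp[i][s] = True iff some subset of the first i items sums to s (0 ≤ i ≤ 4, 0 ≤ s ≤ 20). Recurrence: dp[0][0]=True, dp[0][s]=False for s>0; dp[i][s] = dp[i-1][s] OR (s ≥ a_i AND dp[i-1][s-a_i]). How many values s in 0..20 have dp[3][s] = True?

6

i\s   0   1   2   3   4   5   6   7   8   9  10  11  12  13  14  15  16  17  18  19  20
  0   T   F   F   F   F   F   F   F   F   F   F   F   F   F   F   F   F   F   F   F   F
  1   T   F   F   T   F   F   F   F   F   F   F   F   F   F   F   F   F   F   F   F   F
  2   T   F   F   T   F   F   F   F   T   F   F   T   F   F   F   F   F   F   F   F   F
  3   T   F   F   T   F   F   T   F   T   F   F   T   F   F   T   F   F   F   F   F   F
  4   T   F   F   T   F   F   T   F   T   F   F   T   F   F   T   F   T   F   F   T   F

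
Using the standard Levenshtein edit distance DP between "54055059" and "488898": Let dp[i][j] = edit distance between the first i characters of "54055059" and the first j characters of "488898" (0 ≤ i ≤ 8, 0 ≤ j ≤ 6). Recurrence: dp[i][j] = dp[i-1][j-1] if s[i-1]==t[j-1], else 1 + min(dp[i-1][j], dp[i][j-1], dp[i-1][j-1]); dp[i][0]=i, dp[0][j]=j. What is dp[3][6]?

6

   ''  4  8  8  8  9  8
''  0  1  2  3  4  5  6
 5  1  1  2  3  4  5  6
 4  2  1  2  3  4  5  6
 0  3  2  2  3  4  5  6
 5  4  3  3  3  4  5  6
 5  5  4  4  4  4  5  6
 0  6  5  5  5  5  5  6
 5  7  6  6  6  6  6  6
 9  8  7  7  7  7  6  7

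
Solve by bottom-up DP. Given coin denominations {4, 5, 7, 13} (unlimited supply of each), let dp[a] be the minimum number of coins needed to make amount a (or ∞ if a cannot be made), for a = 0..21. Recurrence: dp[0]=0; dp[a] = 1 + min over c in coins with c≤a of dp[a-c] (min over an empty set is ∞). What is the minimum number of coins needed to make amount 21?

 a  0  1  2  3  4  5  6  7  8  9 10 11 12 13 14 15 16 17 18 19 20 21
dp  0  -  -  -  1  1  -  1  2  2  2  2  2  1  2  3  3  2  2  3  2  3
(- denotes ∞ / unreachable)

3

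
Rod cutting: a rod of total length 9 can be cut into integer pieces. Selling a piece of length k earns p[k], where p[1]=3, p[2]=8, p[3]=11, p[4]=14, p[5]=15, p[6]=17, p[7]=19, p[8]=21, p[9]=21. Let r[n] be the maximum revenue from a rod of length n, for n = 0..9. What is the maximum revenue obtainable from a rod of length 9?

   n    0    1    2    3    4    5    6    7    8    9
r[n]    0    3    8   11   16   19   24   27   32   35

35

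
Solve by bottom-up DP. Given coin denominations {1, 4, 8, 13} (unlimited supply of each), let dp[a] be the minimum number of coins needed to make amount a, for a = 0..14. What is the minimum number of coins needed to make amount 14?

2

 a  0  1  2  3  4  5  6  7  8  9 10 11 12 13 14
dp  0  1  2  3  1  2  3  4  1  2  3  4  2  1  2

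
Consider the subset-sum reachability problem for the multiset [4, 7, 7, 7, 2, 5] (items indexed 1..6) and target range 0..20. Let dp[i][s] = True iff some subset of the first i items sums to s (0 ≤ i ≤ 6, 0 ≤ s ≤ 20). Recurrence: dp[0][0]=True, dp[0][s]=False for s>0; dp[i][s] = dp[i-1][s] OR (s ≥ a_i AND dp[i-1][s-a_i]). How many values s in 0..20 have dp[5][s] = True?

12

i\s   0   1   2   3   4   5   6   7   8   9  10  11  12  13  14  15  16  17  18  19  20
  0   T   F   F   F   F   F   F   F   F   F   F   F   F   F   F   F   F   F   F   F   F
  1   T   F   F   F   T   F   F   F   F   F   F   F   F   F   F   F   F   F   F   F   F
  2   T   F   F   F   T   F   F   T   F   F   F   T   F   F   F   F   F   F   F   F   F
  3   T   F   F   F   T   F   F   T   F   F   F   T   F   F   T   F   F   F   T   F   F
  4   T   F   F   F   T   F   F   T   F   F   F   T   F   F   T   F   F   F   T   F   F
  5   T   F   T   F   T   F   T   T   F   T   F   T   F   T   T   F   T   F   T   F   T
  6   T   F   T   F   T   T   T   T   F   T   F   T   T   T   T   F   T   F   T   T   T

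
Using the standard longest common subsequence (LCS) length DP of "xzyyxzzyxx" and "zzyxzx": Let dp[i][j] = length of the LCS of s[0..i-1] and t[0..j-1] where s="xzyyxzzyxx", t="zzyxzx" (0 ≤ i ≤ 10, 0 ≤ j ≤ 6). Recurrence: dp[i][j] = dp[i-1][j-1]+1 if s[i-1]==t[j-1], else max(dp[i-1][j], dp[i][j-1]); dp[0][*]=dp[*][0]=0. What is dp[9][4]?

   ''  z  z  y  x  z  x
''  0  0  0  0  0  0  0
 x  0  0  0  0  1  1  1
 z  0  1  1  1  1  2  2
 y  0  1  1  2  2  2  2
 y  0  1  1  2  2  2  2
 x  0  1  1  2  3  3  3
 z  0  1  2  2  3  4  4
 z  0  1  2  2  3  4  4
 y  0  1  2  3  3  4  4
 x  0  1  2  3  4  4  5
 x  0  1  2  3  4  4  5

4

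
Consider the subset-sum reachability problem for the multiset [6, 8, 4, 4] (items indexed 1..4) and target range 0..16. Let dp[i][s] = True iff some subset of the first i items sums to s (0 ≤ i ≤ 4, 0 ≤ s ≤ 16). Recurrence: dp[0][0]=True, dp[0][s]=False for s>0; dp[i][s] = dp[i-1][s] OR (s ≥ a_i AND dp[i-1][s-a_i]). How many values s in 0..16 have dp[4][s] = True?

i\s   0   1   2   3   4   5   6   7   8   9  10  11  12  13  14  15  16
  0   T   F   F   F   F   F   F   F   F   F   F   F   F   F   F   F   F
  1   T   F   F   F   F   F   T   F   F   F   F   F   F   F   F   F   F
  2   T   F   F   F   F   F   T   F   T   F   F   F   F   F   T   F   F
  3   T   F   F   F   T   F   T   F   T   F   T   F   T   F   T   F   F
  4   T   F   F   F   T   F   T   F   T   F   T   F   T   F   T   F   T

8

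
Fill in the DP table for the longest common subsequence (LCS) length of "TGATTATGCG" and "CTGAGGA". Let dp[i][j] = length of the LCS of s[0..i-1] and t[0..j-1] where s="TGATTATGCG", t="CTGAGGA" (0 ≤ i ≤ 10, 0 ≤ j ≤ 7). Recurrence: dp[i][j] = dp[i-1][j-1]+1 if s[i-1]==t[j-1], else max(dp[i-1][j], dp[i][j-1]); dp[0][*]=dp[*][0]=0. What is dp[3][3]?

   ''  C  T  G  A  G  G  A
''  0  0  0  0  0  0  0  0
 T  0  0  1  1  1  1  1  1
 G  0  0  1  2  2  2  2  2
 A  0  0  1  2  3  3  3  3
 T  0  0  1  2  3  3  3  3
 T  0  0  1  2  3  3  3  3
 A  0  0  1  2  3  3  3  4
 T  0  0  1  2  3  3  3  4
 G  0  0  1  2  3  4  4  4
 C  0  1  1  2  3  4  4  4
 G  0  1  1  2  3  4  5  5

2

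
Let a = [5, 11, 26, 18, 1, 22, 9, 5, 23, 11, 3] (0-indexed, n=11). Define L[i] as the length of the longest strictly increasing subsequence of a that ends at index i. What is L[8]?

5

   i    0    1    2    3    4    5    6    7    8    9   10
a[i]    5   11   26   18    1   22    9    5   23   11    3
L[i]    1    2    3    3    1    4    2    2    5    3    2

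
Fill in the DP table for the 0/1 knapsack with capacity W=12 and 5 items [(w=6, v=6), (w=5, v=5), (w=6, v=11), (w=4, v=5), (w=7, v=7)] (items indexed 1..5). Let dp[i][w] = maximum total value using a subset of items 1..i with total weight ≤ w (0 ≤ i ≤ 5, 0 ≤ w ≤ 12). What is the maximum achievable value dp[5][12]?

17

i\w   0   1   2   3   4   5   6   7   8   9  10  11  12
  0   0   0   0   0   0   0   0   0   0   0   0   0   0
  1   0   0   0   0   0   0   6   6   6   6   6   6   6
  2   0   0   0   0   0   5   6   6   6   6   6  11  11
  3   0   0   0   0   0   5  11  11  11  11  11  16  17
  4   0   0   0   0   5   5  11  11  11  11  16  16  17
  5   0   0   0   0   5   5  11  11  11  11  16  16  17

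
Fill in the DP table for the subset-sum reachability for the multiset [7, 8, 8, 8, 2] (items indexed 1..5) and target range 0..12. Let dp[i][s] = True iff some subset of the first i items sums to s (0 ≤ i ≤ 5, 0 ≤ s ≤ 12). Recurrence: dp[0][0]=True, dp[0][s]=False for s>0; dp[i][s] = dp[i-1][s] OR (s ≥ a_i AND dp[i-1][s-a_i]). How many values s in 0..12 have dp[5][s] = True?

i\s   0   1   2   3   4   5   6   7   8   9  10  11  12
  0   T   F   F   F   F   F   F   F   F   F   F   F   F
  1   T   F   F   F   F   F   F   T   F   F   F   F   F
  2   T   F   F   F   F   F   F   T   T   F   F   F   F
  3   T   F   F   F   F   F   F   T   T   F   F   F   F
  4   T   F   F   F   F   F   F   T   T   F   F   F   F
  5   T   F   T   F   F   F   F   T   T   T   T   F   F

6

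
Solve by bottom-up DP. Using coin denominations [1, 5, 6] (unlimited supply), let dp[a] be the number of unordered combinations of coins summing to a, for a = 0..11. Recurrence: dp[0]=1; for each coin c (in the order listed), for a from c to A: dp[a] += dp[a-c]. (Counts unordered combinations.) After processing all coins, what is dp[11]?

5

after  coin     0     1     2     3     4     5     6     7     8     9    10    11
          1     1     1     1     1     1     1     1     1     1     1     1     1
          5     1     1     1     1     1     2     2     2     2     2     3     3
          6     1     1     1     1     1     2     3     3     3     3     4     5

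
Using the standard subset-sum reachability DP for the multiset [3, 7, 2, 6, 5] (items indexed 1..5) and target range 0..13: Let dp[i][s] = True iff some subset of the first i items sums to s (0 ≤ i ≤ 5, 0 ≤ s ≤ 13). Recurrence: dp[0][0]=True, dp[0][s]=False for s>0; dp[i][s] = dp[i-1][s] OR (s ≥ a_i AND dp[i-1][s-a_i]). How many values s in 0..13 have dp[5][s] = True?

12

i\s   0   1   2   3   4   5   6   7   8   9  10  11  12  13
  0   T   F   F   F   F   F   F   F   F   F   F   F   F   F
  1   T   F   F   T   F   F   F   F   F   F   F   F   F   F
  2   T   F   F   T   F   F   F   T   F   F   T   F   F   F
  3   T   F   T   T   F   T   F   T   F   T   T   F   T   F
  4   T   F   T   T   F   T   T   T   T   T   T   T   T   T
  5   T   F   T   T   F   T   T   T   T   T   T   T   T   T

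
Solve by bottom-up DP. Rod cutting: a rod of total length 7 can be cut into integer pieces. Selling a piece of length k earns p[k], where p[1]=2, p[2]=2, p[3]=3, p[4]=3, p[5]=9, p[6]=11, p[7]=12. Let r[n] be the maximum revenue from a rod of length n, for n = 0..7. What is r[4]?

   n    0    1    2    3    4    5    6    7
r[n]    0    2    4    6    8   10   12   14

8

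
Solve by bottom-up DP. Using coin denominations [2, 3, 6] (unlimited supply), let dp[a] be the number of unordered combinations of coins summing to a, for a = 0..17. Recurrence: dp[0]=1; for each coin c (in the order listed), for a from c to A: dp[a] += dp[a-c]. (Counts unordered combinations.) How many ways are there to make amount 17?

after  coin     0     1     2     3     4     5     6     7     8     9    10    11    12    13    14    15    16    17
          2     1     0     1     0     1     0     1     0     1     0     1     0     1     0     1     0     1     0
          3     1     0     1     1     1     1     2     1     2     2     2     2     3     2     3     3     3     3
          6     1     0     1     1     1     1     3     1     3     3     3     3     6     3     6     6     6     6

6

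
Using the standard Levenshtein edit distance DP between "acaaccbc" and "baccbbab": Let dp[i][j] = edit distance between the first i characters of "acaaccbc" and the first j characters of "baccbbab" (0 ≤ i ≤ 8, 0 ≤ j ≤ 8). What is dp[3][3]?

   ''  b  a  c  c  b  b  a  b
''  0  1  2  3  4  5  6  7  8
 a  1  1  1  2  3  4  5  6  7
 c  2  2  2  1  2  3  4  5  6
 a  3  3  2  2  2  3  4  4  5
 a  4  4  3  3  3  3  4  4  5
 c  5  5  4  3  3  4  4  5  5
 c  6  6  5  4  3  4  5  5  6
 b  7  6  6  5  4  3  4  5  5
 c  8  7  7  6  5  4  4  5  6

2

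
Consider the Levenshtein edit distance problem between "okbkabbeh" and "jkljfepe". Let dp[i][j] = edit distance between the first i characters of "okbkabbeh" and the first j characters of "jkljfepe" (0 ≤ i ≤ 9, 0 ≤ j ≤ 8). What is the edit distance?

7

   ''  j  k  l  j  f  e  p  e
''  0  1  2  3  4  5  6  7  8
 o  1  1  2  3  4  5  6  7  8
 k  2  2  1  2  3  4  5  6  7
 b  3  3  2  2  3  4  5  6  7
 k  4  4  3  3  3  4  5  6  7
 a  5  5  4  4  4  4  5  6  7
 b  6  6  5  5  5  5  5  6  7
 b  7  7  6  6  6  6  6  6  7
 e  8  8  7  7  7  7  6  7  6
 h  9  9  8  8  8  8  7  7  7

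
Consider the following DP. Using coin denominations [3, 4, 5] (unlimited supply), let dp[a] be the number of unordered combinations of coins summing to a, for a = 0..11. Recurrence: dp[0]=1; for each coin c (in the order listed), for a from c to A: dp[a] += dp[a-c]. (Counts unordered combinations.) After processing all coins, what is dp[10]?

2

after  coin     0     1     2     3     4     5     6     7     8     9    10    11
          3     1     0     0     1     0     0     1     0     0     1     0     0
          4     1     0     0     1     1     0     1     1     1     1     1     1
          5     1     0     0     1     1     1     1     1     2     2     2     2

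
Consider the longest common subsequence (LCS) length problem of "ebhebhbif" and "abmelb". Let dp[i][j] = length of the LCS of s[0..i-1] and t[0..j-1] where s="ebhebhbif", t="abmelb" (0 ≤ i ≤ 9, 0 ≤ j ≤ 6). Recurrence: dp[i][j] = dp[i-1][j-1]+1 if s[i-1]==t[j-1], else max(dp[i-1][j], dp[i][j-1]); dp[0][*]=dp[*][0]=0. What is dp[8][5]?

   ''  a  b  m  e  l  b
''  0  0  0  0  0  0  0
 e  0  0  0  0  1  1  1
 b  0  0  1  1  1  1  2
 h  0  0  1  1  1  1  2
 e  0  0  1  1  2  2  2
 b  0  0  1  1  2  2  3
 h  0  0  1  1  2  2  3
 b  0  0  1  1  2  2  3
 i  0  0  1  1  2  2  3
 f  0  0  1  1  2  2  3

2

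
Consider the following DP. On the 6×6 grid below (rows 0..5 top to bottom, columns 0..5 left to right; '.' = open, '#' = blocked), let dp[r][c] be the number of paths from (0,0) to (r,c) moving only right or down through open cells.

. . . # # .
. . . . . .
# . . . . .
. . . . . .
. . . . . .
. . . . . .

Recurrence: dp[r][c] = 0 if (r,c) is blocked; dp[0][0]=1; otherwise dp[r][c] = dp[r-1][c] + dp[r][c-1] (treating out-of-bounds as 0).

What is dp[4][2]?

r\c   0   1   2   3   4   5
  0   1   1   1   0   0   0
  1   1   2   3   3   3   3
  2   0   2   5   8  11  14
  3   0   2   7  15  26  40
  4   0   2   9  24  50  90
  5   0   2  11  35  85 175

9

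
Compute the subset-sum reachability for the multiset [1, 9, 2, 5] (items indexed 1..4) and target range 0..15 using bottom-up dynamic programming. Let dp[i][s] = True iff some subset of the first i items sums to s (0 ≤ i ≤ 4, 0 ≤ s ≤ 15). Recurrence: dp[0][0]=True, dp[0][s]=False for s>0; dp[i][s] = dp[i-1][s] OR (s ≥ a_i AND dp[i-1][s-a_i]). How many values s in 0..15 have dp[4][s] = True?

14

i\s   0   1   2   3   4   5   6   7   8   9  10  11  12  13  14  15
  0   T   F   F   F   F   F   F   F   F   F   F   F   F   F   F   F
  1   T   T   F   F   F   F   F   F   F   F   F   F   F   F   F   F
  2   T   T   F   F   F   F   F   F   F   T   T   F   F   F   F   F
  3   T   T   T   T   F   F   F   F   F   T   T   T   T   F   F   F
  4   T   T   T   T   F   T   T   T   T   T   T   T   T   F   T   T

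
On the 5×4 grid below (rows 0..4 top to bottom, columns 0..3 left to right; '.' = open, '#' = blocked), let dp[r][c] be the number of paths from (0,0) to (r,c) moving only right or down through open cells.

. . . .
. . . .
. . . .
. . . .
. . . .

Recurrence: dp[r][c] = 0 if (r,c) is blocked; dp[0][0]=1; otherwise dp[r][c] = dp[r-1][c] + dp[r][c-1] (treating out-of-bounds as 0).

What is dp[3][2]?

r\c   0   1   2   3
  0   1   1   1   1
  1   1   2   3   4
  2   1   3   6  10
  3   1   4  10  20
  4   1   5  15  35

10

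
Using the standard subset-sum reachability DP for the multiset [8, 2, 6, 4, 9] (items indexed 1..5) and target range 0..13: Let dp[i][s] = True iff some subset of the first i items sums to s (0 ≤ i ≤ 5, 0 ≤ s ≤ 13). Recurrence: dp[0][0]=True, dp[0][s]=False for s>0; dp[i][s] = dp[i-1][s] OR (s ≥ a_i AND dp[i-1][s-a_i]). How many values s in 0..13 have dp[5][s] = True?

i\s   0   1   2   3   4   5   6   7   8   9  10  11  12  13
  0   T   F   F   F   F   F   F   F   F   F   F   F   F   F
  1   T   F   F   F   F   F   F   F   T   F   F   F   F   F
  2   T   F   T   F   F   F   F   F   T   F   T   F   F   F
  3   T   F   T   F   F   F   T   F   T   F   T   F   F   F
  4   T   F   T   F   T   F   T   F   T   F   T   F   T   F
  5   T   F   T   F   T   F   T   F   T   T   T   T   T   T

10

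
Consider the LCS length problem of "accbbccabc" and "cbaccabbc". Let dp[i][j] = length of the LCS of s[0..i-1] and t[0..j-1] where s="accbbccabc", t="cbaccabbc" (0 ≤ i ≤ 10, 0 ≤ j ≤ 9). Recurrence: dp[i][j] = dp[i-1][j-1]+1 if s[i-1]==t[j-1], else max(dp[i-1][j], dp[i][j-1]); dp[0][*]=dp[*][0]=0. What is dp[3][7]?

3

   ''  c  b  a  c  c  a  b  b  c
''  0  0  0  0  0  0  0  0  0  0
 a  0  0  0  1  1  1  1  1  1  1
 c  0  1  1  1  2  2  2  2  2  2
 c  0  1  1  1  2  3  3  3  3  3
 b  0  1  2  2  2  3  3  4  4  4
 b  0  1  2  2  2  3  3  4  5  5
 c  0  1  2  2  3  3  3  4  5  6
 c  0  1  2  2  3  4  4  4  5  6
 a  0  1  2  3  3  4  5  5  5  6
 b  0  1  2  3  3  4  5  6  6  6
 c  0  1  2  3  4  4  5  6  6  7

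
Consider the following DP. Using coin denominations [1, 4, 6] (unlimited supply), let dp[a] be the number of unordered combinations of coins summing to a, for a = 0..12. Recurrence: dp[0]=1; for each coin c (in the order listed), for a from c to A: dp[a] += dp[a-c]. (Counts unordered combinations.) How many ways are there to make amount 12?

7

after  coin     0     1     2     3     4     5     6     7     8     9    10    11    12
          1     1     1     1     1     1     1     1     1     1     1     1     1     1
          4     1     1     1     1     2     2     2     2     3     3     3     3     4
          6     1     1     1     1     2     2     3     3     4     4     5     5     7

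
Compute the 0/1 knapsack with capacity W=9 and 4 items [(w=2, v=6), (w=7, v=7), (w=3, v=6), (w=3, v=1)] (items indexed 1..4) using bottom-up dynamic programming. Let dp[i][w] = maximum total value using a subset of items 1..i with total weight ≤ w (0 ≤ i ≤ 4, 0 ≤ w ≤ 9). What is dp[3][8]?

12

i\w   0   1   2   3   4   5   6   7   8   9
  0   0   0   0   0   0   0   0   0   0   0
  1   0   0   6   6   6   6   6   6   6   6
  2   0   0   6   6   6   6   6   7   7  13
  3   0   0   6   6   6  12  12  12  12  13
  4   0   0   6   6   6  12  12  12  13  13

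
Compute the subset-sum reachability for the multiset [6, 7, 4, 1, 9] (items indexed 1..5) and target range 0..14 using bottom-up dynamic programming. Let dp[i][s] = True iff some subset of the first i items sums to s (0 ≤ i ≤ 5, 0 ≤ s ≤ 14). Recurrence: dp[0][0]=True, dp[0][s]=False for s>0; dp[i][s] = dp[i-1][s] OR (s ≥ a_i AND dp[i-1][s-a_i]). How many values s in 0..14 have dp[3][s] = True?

i\s   0   1   2   3   4   5   6   7   8   9  10  11  12  13  14
  0   T   F   F   F   F   F   F   F   F   F   F   F   F   F   F
  1   T   F   F   F   F   F   T   F   F   F   F   F   F   F   F
  2   T   F   F   F   F   F   T   T   F   F   F   F   F   T   F
  3   T   F   F   F   T   F   T   T   F   F   T   T   F   T   F
  4   T   T   F   F   T   T   T   T   T   F   T   T   T   T   T
  5   T   T   F   F   T   T   T   T   T   T   T   T   T   T   T

7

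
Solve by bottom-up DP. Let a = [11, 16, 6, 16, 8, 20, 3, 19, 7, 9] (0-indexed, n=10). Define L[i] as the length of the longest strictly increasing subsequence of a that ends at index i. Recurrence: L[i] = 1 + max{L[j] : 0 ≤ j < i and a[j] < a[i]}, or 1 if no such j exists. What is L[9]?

3

   i    0    1    2    3    4    5    6    7    8    9
a[i]   11   16    6   16    8   20    3   19    7    9
L[i]    1    2    1    2    2    3    1    3    2    3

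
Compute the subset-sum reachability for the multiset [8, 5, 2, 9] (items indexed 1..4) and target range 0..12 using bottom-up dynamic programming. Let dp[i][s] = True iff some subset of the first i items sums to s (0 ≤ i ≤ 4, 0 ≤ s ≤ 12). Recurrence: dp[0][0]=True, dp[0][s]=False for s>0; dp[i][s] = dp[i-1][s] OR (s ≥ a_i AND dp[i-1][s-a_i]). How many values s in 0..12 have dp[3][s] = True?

i\s   0   1   2   3   4   5   6   7   8   9  10  11  12
  0   T   F   F   F   F   F   F   F   F   F   F   F   F
  1   T   F   F   F   F   F   F   F   T   F   F   F   F
  2   T   F   F   F   F   T   F   F   T   F   F   F   F
  3   T   F   T   F   F   T   F   T   T   F   T   F   F
  4   T   F   T   F   F   T   F   T   T   T   T   T   F

6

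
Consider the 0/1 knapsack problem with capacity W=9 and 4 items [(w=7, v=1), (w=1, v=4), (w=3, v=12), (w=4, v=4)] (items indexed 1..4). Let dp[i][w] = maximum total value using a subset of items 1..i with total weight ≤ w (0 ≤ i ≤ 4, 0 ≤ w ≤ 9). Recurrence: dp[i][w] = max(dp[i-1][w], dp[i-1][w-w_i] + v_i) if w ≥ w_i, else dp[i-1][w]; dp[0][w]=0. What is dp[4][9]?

i\w   0   1   2   3   4   5   6   7   8   9
  0   0   0   0   0   0   0   0   0   0   0
  1   0   0   0   0   0   0   0   1   1   1
  2   0   4   4   4   4   4   4   4   5   5
  3   0   4   4  12  16  16  16  16  16  16
  4   0   4   4  12  16  16  16  16  20  20

20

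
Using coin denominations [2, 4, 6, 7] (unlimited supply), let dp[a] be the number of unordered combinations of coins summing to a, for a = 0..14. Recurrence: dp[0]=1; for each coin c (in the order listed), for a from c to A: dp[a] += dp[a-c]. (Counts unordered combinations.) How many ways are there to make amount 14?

9

after  coin     0     1     2     3     4     5     6     7     8     9    10    11    12    13    14
          2     1     0     1     0     1     0     1     0     1     0     1     0     1     0     1
          4     1     0     1     0     2     0     2     0     3     0     3     0     4     0     4
          6     1     0     1     0     2     0     3     0     4     0     5     0     7     0     8
          7     1     0     1     0     2     0     3     1     4     1     5     2     7     3     9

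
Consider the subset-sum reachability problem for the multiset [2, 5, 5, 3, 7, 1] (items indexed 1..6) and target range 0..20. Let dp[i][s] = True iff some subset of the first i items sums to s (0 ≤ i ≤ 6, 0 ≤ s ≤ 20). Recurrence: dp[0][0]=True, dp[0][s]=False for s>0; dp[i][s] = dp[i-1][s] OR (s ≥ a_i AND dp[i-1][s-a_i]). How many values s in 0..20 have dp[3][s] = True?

i\s   0   1   2   3   4   5   6   7   8   9  10  11  12  13  14  15  16  17  18  19  20
  0   T   F   F   F   F   F   F   F   F   F   F   F   F   F   F   F   F   F   F   F   F
  1   T   F   T   F   F   F   F   F   F   F   F   F   F   F   F   F   F   F   F   F   F
  2   T   F   T   F   F   T   F   T   F   F   F   F   F   F   F   F   F   F   F   F   F
  3   T   F   T   F   F   T   F   T   F   F   T   F   T   F   F   F   F   F   F   F   F
  4   T   F   T   T   F   T   F   T   T   F   T   F   T   T   F   T   F   F   F   F   F
  5   T   F   T   T   F   T   F   T   T   T   T   F   T   T   T   T   F   T   F   T   T
  6   T   T   T   T   T   T   T   T   T   T   T   T   T   T   T   T   T   T   T   T   T

6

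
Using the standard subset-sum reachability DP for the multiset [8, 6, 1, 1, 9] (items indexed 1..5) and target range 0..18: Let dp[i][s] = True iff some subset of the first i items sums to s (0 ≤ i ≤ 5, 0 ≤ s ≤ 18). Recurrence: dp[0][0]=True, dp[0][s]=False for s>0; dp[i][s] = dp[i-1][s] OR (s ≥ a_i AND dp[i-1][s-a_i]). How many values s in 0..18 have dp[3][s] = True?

i\s   0   1   2   3   4   5   6   7   8   9  10  11  12  13  14  15  16  17  18
  0   T   F   F   F   F   F   F   F   F   F   F   F   F   F   F   F   F   F   F
  1   T   F   F   F   F   F   F   F   T   F   F   F   F   F   F   F   F   F   F
  2   T   F   F   F   F   F   T   F   T   F   F   F   F   F   T   F   F   F   F
  3   T   T   F   F   F   F   T   T   T   T   F   F   F   F   T   T   F   F   F
  4   T   T   T   F   F   F   T   T   T   T   T   F   F   F   T   T   T   F   F
  5   T   T   T   F   F   F   T   T   T   T   T   T   F   F   T   T   T   T   T

8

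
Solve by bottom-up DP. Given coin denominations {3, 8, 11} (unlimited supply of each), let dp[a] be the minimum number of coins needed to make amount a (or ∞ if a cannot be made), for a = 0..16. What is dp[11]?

 a  0  1  2  3  4  5  6  7  8  9 10 11 12 13 14 15 16
dp  0  -  -  1  -  -  2  -  1  3  -  1  4  -  2  5  2
(- denotes ∞ / unreachable)

1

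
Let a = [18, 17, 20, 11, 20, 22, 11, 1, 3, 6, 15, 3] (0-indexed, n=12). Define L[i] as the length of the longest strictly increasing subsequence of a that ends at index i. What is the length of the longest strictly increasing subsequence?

4

   i    0    1    2    3    4    5    6    7    8    9   10   11
a[i]   18   17   20   11   20   22   11    1    3    6   15    3
L[i]    1    1    2    1    2    3    1    1    2    3    4    2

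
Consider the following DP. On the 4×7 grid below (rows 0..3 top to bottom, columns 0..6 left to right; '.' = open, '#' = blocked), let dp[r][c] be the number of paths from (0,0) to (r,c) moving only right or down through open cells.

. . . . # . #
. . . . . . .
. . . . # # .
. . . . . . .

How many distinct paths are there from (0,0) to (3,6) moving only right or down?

r\c   0   1   2   3   4   5   6
  0   1   1   1   1   0   0   0
  1   1   2   3   4   4   4   4
  2   1   3   6  10   0   0   4
  3   1   4  10  20  20  20  24

24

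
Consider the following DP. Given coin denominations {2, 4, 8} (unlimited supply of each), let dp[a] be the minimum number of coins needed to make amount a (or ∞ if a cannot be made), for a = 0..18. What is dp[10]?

 a  0  1  2  3  4  5  6  7  8  9 10 11 12 13 14 15 16 17 18
dp  0  -  1  -  1  -  2  -  1  -  2  -  2  -  3  -  2  -  3
(- denotes ∞ / unreachable)

2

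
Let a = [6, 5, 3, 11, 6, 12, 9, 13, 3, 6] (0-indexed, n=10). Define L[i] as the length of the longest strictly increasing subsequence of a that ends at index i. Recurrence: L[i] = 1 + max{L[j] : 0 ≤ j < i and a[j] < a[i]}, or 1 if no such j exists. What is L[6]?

   i    0    1    2    3    4    5    6    7    8    9
a[i]    6    5    3   11    6   12    9   13    3    6
L[i]    1    1    1    2    2    3    3    4    1    2

3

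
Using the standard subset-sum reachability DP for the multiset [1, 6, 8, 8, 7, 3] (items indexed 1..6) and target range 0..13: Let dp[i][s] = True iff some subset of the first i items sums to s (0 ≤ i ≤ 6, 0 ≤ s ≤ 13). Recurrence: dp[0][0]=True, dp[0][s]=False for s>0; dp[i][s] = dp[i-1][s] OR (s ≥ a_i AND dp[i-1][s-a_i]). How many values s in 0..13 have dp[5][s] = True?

i\s   0   1   2   3   4   5   6   7   8   9  10  11  12  13
  0   T   F   F   F   F   F   F   F   F   F   F   F   F   F
  1   T   T   F   F   F   F   F   F   F   F   F   F   F   F
  2   T   T   F   F   F   F   T   T   F   F   F   F   F   F
  3   T   T   F   F   F   F   T   T   T   T   F   F   F   F
  4   T   T   F   F   F   F   T   T   T   T   F   F   F   F
  5   T   T   F   F   F   F   T   T   T   T   F   F   F   T
  6   T   T   F   T   T   F   T   T   T   T   T   T   T   T

7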